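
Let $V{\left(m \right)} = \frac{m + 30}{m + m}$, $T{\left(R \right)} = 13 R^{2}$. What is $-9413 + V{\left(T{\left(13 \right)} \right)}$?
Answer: $- \frac{41358495}{4394} \approx -9412.5$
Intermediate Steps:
$V{\left(m \right)} = \frac{30 + m}{2 m}$
$-9413 + V{\left(T{\left(13 \right)} \right)} = -9413 + \frac{30 + 13 \cdot 13^{2}}{2 \cdot 13 \cdot 13^{2}} = -9413 + \frac{30 + 13 \cdot 169}{2 \cdot 13 \cdot 169} = -9413 + \frac{30 + 2197}{2 \cdot 2197} = -9413 + \frac{1}{2} \cdot \frac{1}{2197} \cdot 2227 = -9413 + \frac{2227}{4394} = - \frac{41358495}{4394}$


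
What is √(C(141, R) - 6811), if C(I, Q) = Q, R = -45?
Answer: 2*I*√1714 ≈ 82.801*I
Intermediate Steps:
√(C(141, R) - 6811) = √(-45 - 6811) = √(-6856) = 2*I*√1714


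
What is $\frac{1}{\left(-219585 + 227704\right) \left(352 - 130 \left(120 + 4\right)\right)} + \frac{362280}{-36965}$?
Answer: $- \frac{9275845530145}{946454758056} \approx -9.8006$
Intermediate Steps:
$\frac{1}{\left(-219585 + 227704\right) \left(352 - 130 \left(120 + 4\right)\right)} + \frac{362280}{-36965} = \frac{1}{8119 \left(352 - 16120\right)} + 362280 \left(- \frac{1}{36965}\right) = \frac{1}{8119 \left(352 - 16120\right)} - \frac{72456}{7393} = \frac{1}{8119 \left(-15768\right)} - \frac{72456}{7393} = \frac{1}{8119} \left(- \frac{1}{15768}\right) - \frac{72456}{7393} = - \frac{1}{128020392} - \frac{72456}{7393} = - \frac{9275845530145}{946454758056}$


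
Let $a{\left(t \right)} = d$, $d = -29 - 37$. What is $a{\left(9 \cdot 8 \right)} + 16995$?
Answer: $16929$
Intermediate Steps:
$d = -66$ ($d = -29 - 37 = -66$)
$a{\left(t \right)} = -66$
$a{\left(9 \cdot 8 \right)} + 16995 = -66 + 16995 = 16929$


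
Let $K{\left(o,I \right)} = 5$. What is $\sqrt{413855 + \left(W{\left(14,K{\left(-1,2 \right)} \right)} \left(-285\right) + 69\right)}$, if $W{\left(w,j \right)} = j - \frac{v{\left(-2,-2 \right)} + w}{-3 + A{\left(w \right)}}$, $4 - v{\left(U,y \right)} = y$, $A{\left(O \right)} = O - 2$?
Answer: $\frac{\sqrt{3718191}}{3} \approx 642.75$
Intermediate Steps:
$A{\left(O \right)} = -2 + O$
$v{\left(U,y \right)} = 4 - y$
$W{\left(w,j \right)} = j - \frac{6 + w}{-5 + w}$ ($W{\left(w,j \right)} = j - \frac{\left(4 - -2\right) + w}{-3 + \left(-2 + w\right)} = j - \frac{\left(4 + 2\right) + w}{-5 + w} = j - \frac{6 + w}{-5 + w}$)
$\sqrt{413855 + \left(W{\left(14,K{\left(-1,2 \right)} \right)} \left(-285\right) + 69\right)} = \sqrt{413855 + \left(\frac{-6 - 14 - 25 + 5 \cdot 14}{-5 + 14} \left(-285\right) + 69\right)} = \sqrt{413855 + \left(\frac{-6 - 14 - 25 + 70}{9} \left(-285\right) + 69\right)} = \sqrt{413855 + \left(\frac{1}{9} \cdot 25 \left(-285\right) + 69\right)} = \sqrt{413855 + \left(\frac{25}{9} \left(-285\right) + 69\right)} = \sqrt{413855 + \left(- \frac{2375}{3} + 69\right)} = \sqrt{413855 - \frac{2168}{3}} = \sqrt{\frac{1239397}{3}} = \frac{\sqrt{3718191}}{3}$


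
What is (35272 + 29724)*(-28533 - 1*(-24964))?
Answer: -231970724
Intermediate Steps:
(35272 + 29724)*(-28533 - 1*(-24964)) = 64996*(-28533 + 24964) = 64996*(-3569) = -231970724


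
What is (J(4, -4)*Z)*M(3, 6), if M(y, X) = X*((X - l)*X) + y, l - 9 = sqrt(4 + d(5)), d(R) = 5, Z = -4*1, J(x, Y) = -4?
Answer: -3408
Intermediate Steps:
Z = -4
l = 12 (l = 9 + sqrt(4 + 5) = 9 + sqrt(9) = 9 + 3 = 12)
M(y, X) = y + X**2*(-12 + X) (M(y, X) = X*((X - 1*12)*X) + y = X*((X - 12)*X) + y = X*((-12 + X)*X) + y = X*(X*(-12 + X)) + y = X**2*(-12 + X) + y = y + X**2*(-12 + X))
(J(4, -4)*Z)*M(3, 6) = (-4*(-4))*(3 + 6**3 - 12*6**2) = 16*(3 + 216 - 12*36) = 16*(3 + 216 - 432) = 16*(-213) = -3408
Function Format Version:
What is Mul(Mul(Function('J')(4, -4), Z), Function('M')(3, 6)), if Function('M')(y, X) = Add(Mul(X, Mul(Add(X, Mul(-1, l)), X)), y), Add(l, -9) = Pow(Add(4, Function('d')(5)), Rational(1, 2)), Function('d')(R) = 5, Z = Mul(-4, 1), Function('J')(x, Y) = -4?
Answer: -3408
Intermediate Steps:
Z = -4
l = 12 (l = Add(9, Pow(Add(4, 5), Rational(1, 2))) = Add(9, Pow(9, Rational(1, 2))) = Add(9, 3) = 12)
Function('M')(y, X) = Add(y, Mul(Pow(X, 2), Add(-12, X))) (Function('M')(y, X) = Add(Mul(X, Mul(Add(X, Mul(-1, 12)), X)), y) = Add(Mul(X, Mul(Add(X, -12), X)), y) = Add(Mul(X, Mul(Add(-12, X), X)), y) = Add(Mul(X, Mul(X, Add(-12, X))), y) = Add(Mul(Pow(X, 2), Add(-12, X)), y) = Add(y, Mul(Pow(X, 2), Add(-12, X))))
Mul(Mul(Function('J')(4, -4), Z), Function('M')(3, 6)) = Mul(Mul(-4, -4), Add(3, Pow(6, 3), Mul(-12, Pow(6, 2)))) = Mul(16, Add(3, 216, Mul(-12, 36))) = Mul(16, Add(3, 216, -432)) = Mul(16, -213) = -3408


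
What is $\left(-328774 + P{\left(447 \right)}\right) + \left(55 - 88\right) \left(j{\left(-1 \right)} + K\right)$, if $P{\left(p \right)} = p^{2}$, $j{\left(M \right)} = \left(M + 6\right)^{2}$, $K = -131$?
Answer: $-125467$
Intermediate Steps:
$j{\left(M \right)} = \left(6 + M\right)^{2}$
$\left(-328774 + P{\left(447 \right)}\right) + \left(55 - 88\right) \left(j{\left(-1 \right)} + K\right) = \left(-328774 + 447^{2}\right) + \left(55 - 88\right) \left(\left(6 - 1\right)^{2} - 131\right) = \left(-328774 + 199809\right) - 33 \left(5^{2} - 131\right) = -128965 - 33 \left(25 - 131\right) = -128965 - -3498 = -128965 + 3498 = -125467$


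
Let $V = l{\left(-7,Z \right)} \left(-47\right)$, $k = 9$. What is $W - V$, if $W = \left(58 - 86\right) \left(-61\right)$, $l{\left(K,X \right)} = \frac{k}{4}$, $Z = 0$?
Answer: $\frac{7255}{4} \approx 1813.8$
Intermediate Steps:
$l{\left(K,X \right)} = \frac{9}{4}$
$V = - \frac{423}{4}$ ($V = \frac{9}{4} \left(-47\right) = - \frac{423}{4} \approx -105.75$)
$W = 1708$ ($W = \left(-28\right) \left(-61\right) = 1708$)
$W - V = 1708 - - \frac{423}{4} = 1708 + \frac{423}{4} = \frac{7255}{4}$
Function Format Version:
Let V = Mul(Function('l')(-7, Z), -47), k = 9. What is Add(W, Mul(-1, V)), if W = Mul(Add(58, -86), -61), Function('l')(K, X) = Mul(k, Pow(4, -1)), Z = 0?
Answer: Rational(7255, 4) ≈ 1813.8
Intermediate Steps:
Function('l')(K, X) = Rational(9, 4) (Function('l')(K, X) = Mul(9, Pow(4, -1)) = Mul(9, Rational(1, 4)) = Rational(9, 4))
V = Rational(-423, 4) (V = Mul(Rational(9, 4), -47) = Rational(-423, 4) ≈ -105.75)
W = 1708 (W = Mul(-28, -61) = 1708)
Add(W, Mul(-1, V)) = Add(1708, Mul(-1, Rational(-423, 4))) = Add(1708, Rational(423, 4)) = Rational(7255, 4)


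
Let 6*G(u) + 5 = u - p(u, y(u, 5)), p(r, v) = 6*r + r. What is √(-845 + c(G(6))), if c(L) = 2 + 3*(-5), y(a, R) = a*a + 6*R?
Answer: I*√858 ≈ 29.292*I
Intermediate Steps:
y(a, R) = a² + 6*R
p(r, v) = 7*r
G(u) = -⅚ - u (G(u) = -⅚ + (u - 7*u)/6 = -⅚ + (-6*u)/6 = -⅚ - u)
c(L) = -13 (c(L) = 2 - 15 = -13)
√(-845 + c(G(6))) = √(-845 - 13) = √(-858) = I*√858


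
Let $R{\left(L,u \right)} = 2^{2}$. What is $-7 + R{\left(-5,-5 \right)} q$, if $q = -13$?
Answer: $-59$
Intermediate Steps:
$R{\left(L,u \right)} = 4$
$-7 + R{\left(-5,-5 \right)} q = -7 + 4 \left(-13\right) = -7 - 52 = -59$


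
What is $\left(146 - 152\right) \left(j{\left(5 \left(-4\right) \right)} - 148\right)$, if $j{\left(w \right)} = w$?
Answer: $1008$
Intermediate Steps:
$\left(146 - 152\right) \left(j{\left(5 \left(-4\right) \right)} - 148\right) = \left(146 - 152\right) \left(5 \left(-4\right) - 148\right) = - 6 \left(-20 - 148\right) = \left(-6\right) \left(-168\right) = 1008$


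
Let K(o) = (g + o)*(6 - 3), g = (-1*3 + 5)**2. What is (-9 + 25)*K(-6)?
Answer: -96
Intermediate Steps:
g = 4 (g = (-3 + 5)**2 = 2**2 = 4)
K(o) = 12 + 3*o (K(o) = (4 + o)*(6 - 3) = (4 + o)*3 = 12 + 3*o)
(-9 + 25)*K(-6) = (-9 + 25)*(12 + 3*(-6)) = 16*(12 - 18) = 16*(-6) = -96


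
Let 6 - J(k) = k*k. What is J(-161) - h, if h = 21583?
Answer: -47498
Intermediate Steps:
J(k) = 6 - k² (J(k) = 6 - k*k = 6 - k²)
J(-161) - h = (6 - 1*(-161)²) - 1*21583 = (6 - 1*25921) - 21583 = (6 - 25921) - 21583 = -25915 - 21583 = -47498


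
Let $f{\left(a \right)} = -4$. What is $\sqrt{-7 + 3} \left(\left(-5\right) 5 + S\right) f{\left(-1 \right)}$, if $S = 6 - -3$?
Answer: $128 i \approx 128.0 i$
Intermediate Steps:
$S = 9$ ($S = 6 + 3 = 9$)
$\sqrt{-7 + 3} \left(\left(-5\right) 5 + S\right) f{\left(-1 \right)} = \sqrt{-7 + 3} \left(\left(-5\right) 5 + 9\right) \left(-4\right) = \sqrt{-4} \left(-25 + 9\right) \left(-4\right) = 2 i \left(-16\right) \left(-4\right) = - 32 i \left(-4\right) = 128 i$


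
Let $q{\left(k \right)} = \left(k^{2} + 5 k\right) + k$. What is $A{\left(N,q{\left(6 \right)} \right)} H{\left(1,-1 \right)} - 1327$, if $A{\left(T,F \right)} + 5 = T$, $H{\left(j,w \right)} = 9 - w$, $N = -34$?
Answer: $-1717$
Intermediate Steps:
$q{\left(k \right)} = k^{2} + 6 k$
$A{\left(T,F \right)} = -5 + T$
$A{\left(N,q{\left(6 \right)} \right)} H{\left(1,-1 \right)} - 1327 = \left(-5 - 34\right) \left(9 - -1\right) - 1327 = - 39 \left(9 + 1\right) - 1327 = \left(-39\right) 10 - 1327 = -390 - 1327 = -1717$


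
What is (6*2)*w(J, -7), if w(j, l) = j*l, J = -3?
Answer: 252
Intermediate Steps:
(6*2)*w(J, -7) = (6*2)*(-3*(-7)) = 12*21 = 252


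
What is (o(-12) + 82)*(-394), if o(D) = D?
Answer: -27580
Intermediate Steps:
(o(-12) + 82)*(-394) = (-12 + 82)*(-394) = 70*(-394) = -27580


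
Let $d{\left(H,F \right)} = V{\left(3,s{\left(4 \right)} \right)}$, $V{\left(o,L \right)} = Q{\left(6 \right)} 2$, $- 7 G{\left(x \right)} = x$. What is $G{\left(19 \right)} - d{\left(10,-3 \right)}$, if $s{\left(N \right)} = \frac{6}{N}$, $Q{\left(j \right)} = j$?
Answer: $- \frac{103}{7} \approx -14.714$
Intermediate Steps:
$G{\left(x \right)} = - \frac{x}{7}$
$V{\left(o,L \right)} = 12$ ($V{\left(o,L \right)} = 6 \cdot 2 = 12$)
$d{\left(H,F \right)} = 12$
$G{\left(19 \right)} - d{\left(10,-3 \right)} = \left(- \frac{1}{7}\right) 19 - 12 = - \frac{19}{7} - 12 = - \frac{103}{7}$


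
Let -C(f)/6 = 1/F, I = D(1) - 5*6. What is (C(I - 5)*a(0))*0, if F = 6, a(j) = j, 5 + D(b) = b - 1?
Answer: 0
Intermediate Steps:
D(b) = -6 + b (D(b) = -5 + (b - 1) = -5 + (-1 + b) = -6 + b)
I = -35 (I = (-6 + 1) - 5*6 = -5 - 30 = -35)
C(f) = -1 (C(f) = -6/6 = -6*⅙ = -1)
(C(I - 5)*a(0))*0 = -1*0*0 = 0*0 = 0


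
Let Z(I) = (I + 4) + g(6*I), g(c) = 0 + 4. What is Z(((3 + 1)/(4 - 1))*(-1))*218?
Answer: 4360/3 ≈ 1453.3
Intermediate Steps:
g(c) = 4
Z(I) = 8 + I (Z(I) = (I + 4) + 4 = (4 + I) + 4 = 8 + I)
Z(((3 + 1)/(4 - 1))*(-1))*218 = (8 + ((3 + 1)/(4 - 1))*(-1))*218 = (8 + (4/3)*(-1))*218 = (8 - 4/3)*218 = (20/3)*218 = 4360/3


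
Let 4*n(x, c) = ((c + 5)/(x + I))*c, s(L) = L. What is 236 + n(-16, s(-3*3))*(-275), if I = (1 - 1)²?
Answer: 6251/16 ≈ 390.69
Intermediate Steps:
I = 0 (I = 0² = 0)
n(x, c) = c*(5 + c)/(4*x) (n(x, c) = (((c + 5)/(x + 0))*c)/4 = (((5 + c)/x)*c)/4 = (c*(5 + c)/x)/4 = c*(5 + c)/(4*x))
236 + n(-16, s(-3*3))*(-275) = 236 + ((¼)*(-3*3)*(5 - 3*3)/(-16))*(-275) = 236 + ((¼)*(-9)*(-1/16)*(5 - 9))*(-275) = 236 + ((¼)*(-9)*(-1/16)*(-4))*(-275) = 236 - 9/16*(-275) = 236 + 2475/16 = 6251/16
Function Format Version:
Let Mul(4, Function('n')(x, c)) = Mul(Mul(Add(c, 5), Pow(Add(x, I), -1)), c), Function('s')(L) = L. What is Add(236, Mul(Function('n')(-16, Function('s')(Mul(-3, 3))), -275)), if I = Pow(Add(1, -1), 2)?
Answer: Rational(6251, 16) ≈ 390.69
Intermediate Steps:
I = 0 (I = Pow(0, 2) = 0)
Function('n')(x, c) = Mul(Rational(1, 4), c, Pow(x, -1), Add(5, c)) (Function('n')(x, c) = Mul(Rational(1, 4), Mul(Mul(Add(c, 5), Pow(Add(x, 0), -1)), c)) = Mul(Rational(1, 4), Mul(Mul(Add(5, c), Pow(x, -1)), c)) = Mul(Rational(1, 4), Mul(Mul(Pow(x, -1), Add(5, c)), c)) = Mul(Rational(1, 4), Mul(c, Pow(x, -1), Add(5, c))) = Mul(Rational(1, 4), c, Pow(x, -1), Add(5, c)))
Add(236, Mul(Function('n')(-16, Function('s')(Mul(-3, 3))), -275)) = Add(236, Mul(Mul(Rational(1, 4), Mul(-3, 3), Pow(-16, -1), Add(5, Mul(-3, 3))), -275)) = Add(236, Mul(Mul(Rational(1, 4), -9, Rational(-1, 16), Add(5, -9)), -275)) = Add(236, Mul(Mul(Rational(1, 4), -9, Rational(-1, 16), -4), -275)) = Add(236, Mul(Rational(-9, 16), -275)) = Add(236, Rational(2475, 16)) = Rational(6251, 16)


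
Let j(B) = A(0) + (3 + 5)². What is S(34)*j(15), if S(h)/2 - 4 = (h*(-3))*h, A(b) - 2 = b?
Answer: -457248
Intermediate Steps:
A(b) = 2 + b
j(B) = 66 (j(B) = (2 + 0) + (3 + 5)² = 2 + 8² = 2 + 64 = 66)
S(h) = 8 - 6*h² (S(h) = 8 + 2*((h*(-3))*h) = 8 + 2*((-3*h)*h) = 8 + 2*(-3*h²) = 8 - 6*h²)
S(34)*j(15) = (8 - 6*34²)*66 = (8 - 6*1156)*66 = (8 - 6936)*66 = -6928*66 = -457248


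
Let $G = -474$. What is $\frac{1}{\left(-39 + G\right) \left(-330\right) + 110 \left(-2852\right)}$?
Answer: $- \frac{1}{144430} \approx -6.9238 \cdot 10^{-6}$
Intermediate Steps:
$\frac{1}{\left(-39 + G\right) \left(-330\right) + 110 \left(-2852\right)} = \frac{1}{\left(-39 - 474\right) \left(-330\right) + 110 \left(-2852\right)} = \frac{1}{\left(-513\right) \left(-330\right) - 313720} = \frac{1}{169290 - 313720} = \frac{1}{-144430} = - \frac{1}{144430}$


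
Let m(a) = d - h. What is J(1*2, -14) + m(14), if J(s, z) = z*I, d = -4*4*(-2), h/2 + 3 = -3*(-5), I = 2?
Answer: -20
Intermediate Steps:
h = 24 (h = -6 + 2*(-3*(-5)) = -6 + 2*15 = -6 + 30 = 24)
d = 32 (d = -16*(-2) = 32)
m(a) = 8 (m(a) = 32 - 1*24 = 32 - 24 = 8)
J(s, z) = 2*z (J(s, z) = z*2 = 2*z)
J(1*2, -14) + m(14) = 2*(-14) + 8 = -28 + 8 = -20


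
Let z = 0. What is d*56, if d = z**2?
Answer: 0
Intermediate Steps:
d = 0 (d = 0**2 = 0)
d*56 = 0*56 = 0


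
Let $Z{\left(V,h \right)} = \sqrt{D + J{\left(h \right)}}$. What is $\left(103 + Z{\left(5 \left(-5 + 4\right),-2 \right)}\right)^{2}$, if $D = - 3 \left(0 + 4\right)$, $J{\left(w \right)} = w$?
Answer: $\left(103 + i \sqrt{14}\right)^{2} \approx 10595.0 + 770.78 i$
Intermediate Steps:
$D = -12$ ($D = \left(-3\right) 4 = -12$)
$Z{\left(V,h \right)} = \sqrt{-12 + h}$
$\left(103 + Z{\left(5 \left(-5 + 4\right),-2 \right)}\right)^{2} = \left(103 + \sqrt{-12 - 2}\right)^{2} = \left(103 + \sqrt{-14}\right)^{2} = \left(103 + i \sqrt{14}\right)^{2}$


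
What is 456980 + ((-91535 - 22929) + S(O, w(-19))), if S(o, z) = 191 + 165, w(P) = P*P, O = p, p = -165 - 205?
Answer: 342872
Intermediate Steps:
p = -370
O = -370
w(P) = P**2
S(o, z) = 356
456980 + ((-91535 - 22929) + S(O, w(-19))) = 456980 + ((-91535 - 22929) + 356) = 456980 + (-114464 + 356) = 456980 - 114108 = 342872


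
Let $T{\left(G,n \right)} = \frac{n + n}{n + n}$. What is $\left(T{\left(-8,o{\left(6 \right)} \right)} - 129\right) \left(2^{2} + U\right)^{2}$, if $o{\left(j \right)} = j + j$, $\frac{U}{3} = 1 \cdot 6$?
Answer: $-61952$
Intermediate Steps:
$U = 18$ ($U = 3 \cdot 1 \cdot 6 = 3 \cdot 6 = 18$)
$o{\left(j \right)} = 2 j$
$T{\left(G,n \right)} = 1$ ($T{\left(G,n \right)} = \frac{2 n}{2 n} = 2 n \frac{1}{2 n} = 1$)
$\left(T{\left(-8,o{\left(6 \right)} \right)} - 129\right) \left(2^{2} + U\right)^{2} = \left(1 - 129\right) \left(2^{2} + 18\right)^{2} = - 128 \left(4 + 18\right)^{2} = - 128 \cdot 22^{2} = \left(-128\right) 484 = -61952$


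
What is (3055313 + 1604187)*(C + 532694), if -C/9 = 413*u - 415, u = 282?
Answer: -2384569017500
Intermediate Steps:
C = -1044459 (C = -9*(413*282 - 415) = -9*(116466 - 415) = -9*116051 = -1044459)
(3055313 + 1604187)*(C + 532694) = (3055313 + 1604187)*(-1044459 + 532694) = 4659500*(-511765) = -2384569017500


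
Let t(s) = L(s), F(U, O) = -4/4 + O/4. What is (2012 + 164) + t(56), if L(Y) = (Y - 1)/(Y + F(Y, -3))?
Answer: 472412/217 ≈ 2177.0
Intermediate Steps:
F(U, O) = -1 + O/4 (F(U, O) = -4*¼ + O*(¼) = -1 + O/4)
L(Y) = (-1 + Y)/(-7/4 + Y) (L(Y) = (Y - 1)/(Y + (-1 + (¼)*(-3))) = (-1 + Y)/(Y + (-1 - ¾)) = (-1 + Y)/(Y - 7/4) = (-1 + Y)/(-7/4 + Y))
t(s) = 4*(-1 + s)/(-7 + 4*s)
(2012 + 164) + t(56) = (2012 + 164) + 4*(-1 + 56)/(-7 + 4*56) = 2176 + 4*55/(-7 + 224) = 2176 + 4*55/217 = 2176 + 4*(1/217)*55 = 2176 + 220/217 = 472412/217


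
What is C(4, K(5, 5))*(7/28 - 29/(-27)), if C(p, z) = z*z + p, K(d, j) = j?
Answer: 4147/108 ≈ 38.398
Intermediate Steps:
C(p, z) = p + z**2 (C(p, z) = z**2 + p = p + z**2)
C(4, K(5, 5))*(7/28 - 29/(-27)) = (4 + 5**2)*(7/28 - 29/(-27)) = (4 + 25)*(7*(1/28) - 29*(-1/27)) = 29*(1/4 + 29/27) = 29*(143/108) = 4147/108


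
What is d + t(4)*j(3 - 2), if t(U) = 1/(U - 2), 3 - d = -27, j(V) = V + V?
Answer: 31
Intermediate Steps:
j(V) = 2*V
d = 30 (d = 3 - 1*(-27) = 3 + 27 = 30)
t(U) = 1/(-2 + U)
d + t(4)*j(3 - 2) = 30 + (2*(3 - 2))/(-2 + 4) = 30 + (2*1)/2 = 30 + (1/2)*2 = 30 + 1 = 31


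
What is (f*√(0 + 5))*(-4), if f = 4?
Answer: -16*√5 ≈ -35.777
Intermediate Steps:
(f*√(0 + 5))*(-4) = (4*√(0 + 5))*(-4) = (4*√5)*(-4) = -16*√5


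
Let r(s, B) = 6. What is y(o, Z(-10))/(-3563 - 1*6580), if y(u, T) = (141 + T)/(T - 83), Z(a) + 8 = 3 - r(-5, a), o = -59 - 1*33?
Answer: 65/476721 ≈ 0.00013635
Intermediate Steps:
o = -92 (o = -59 - 33 = -92)
Z(a) = -11 (Z(a) = -8 + (3 - 1*6) = -8 + (3 - 6) = -8 - 3 = -11)
y(u, T) = (141 + T)/(-83 + T)
y(o, Z(-10))/(-3563 - 1*6580) = ((141 - 11)/(-83 - 11))/(-3563 - 1*6580) = (130/(-94))/(-3563 - 6580) = -1/94*130/(-10143) = -65/47*(-1/10143) = 65/476721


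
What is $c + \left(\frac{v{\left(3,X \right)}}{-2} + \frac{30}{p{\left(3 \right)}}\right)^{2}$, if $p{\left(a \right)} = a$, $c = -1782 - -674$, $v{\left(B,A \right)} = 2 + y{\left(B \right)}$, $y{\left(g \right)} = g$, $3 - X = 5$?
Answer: $- \frac{4207}{4} \approx -1051.8$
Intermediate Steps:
$X = -2$ ($X = 3 - 5 = -2$)
$v{\left(B,A \right)} = 2 + B$
$c = -1108$ ($c = -1782 + 674 = -1108$)
$c + \left(\frac{v{\left(3,X \right)}}{-2} + \frac{30}{p{\left(3 \right)}}\right)^{2} = -1108 + \left(\frac{2 + 3}{-2} + \frac{30}{3}\right)^{2} = -1108 + \left(5 \left(- \frac{1}{2}\right) + 30 \cdot \frac{1}{3}\right)^{2} = -1108 + \left(- \frac{5}{2} + 10\right)^{2} = -1108 + \left(\frac{15}{2}\right)^{2} = -1108 + \frac{225}{4} = - \frac{4207}{4}$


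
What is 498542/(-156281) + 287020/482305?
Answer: -2301100314/886765973 ≈ -2.5949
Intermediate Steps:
498542/(-156281) + 287020/482305 = 498542*(-1/156281) + 287020*(1/482305) = -29326/9193 + 57404/96461 = -2301100314/886765973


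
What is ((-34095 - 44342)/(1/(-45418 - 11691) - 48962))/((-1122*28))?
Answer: -4479458633/87844503706344 ≈ -5.0993e-5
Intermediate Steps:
((-34095 - 44342)/(1/(-45418 - 11691) - 48962))/((-1122*28)) = -78437/(1/(-57109) - 48962)/(-31416) = -78437/(-1/57109 - 48962)*(-1/31416) = -78437/(-2796170859/57109)*(-1/31416) = -78437*(-57109/2796170859)*(-1/31416) = (4479458633/2796170859)*(-1/31416) = -4479458633/87844503706344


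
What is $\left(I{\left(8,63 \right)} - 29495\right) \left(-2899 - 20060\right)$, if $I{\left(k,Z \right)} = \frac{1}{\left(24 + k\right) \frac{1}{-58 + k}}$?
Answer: $\frac{10835385255}{16} \approx 6.7721 \cdot 10^{8}$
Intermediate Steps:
$I{\left(k,Z \right)} = \frac{-58 + k}{24 + k}$ ($I{\left(k,Z \right)} = \frac{1}{\frac{1}{-58 + k} \left(24 + k\right)} = \frac{-58 + k}{24 + k}$)
$\left(I{\left(8,63 \right)} - 29495\right) \left(-2899 - 20060\right) = \left(\frac{-58 + 8}{24 + 8} - 29495\right) \left(-2899 - 20060\right) = \left(\frac{1}{32} \left(-50\right) - 29495\right) \left(-22959\right) = \left(- \frac{25}{16} - 29495\right) \left(-22959\right) = \left(- \frac{471945}{16}\right) \left(-22959\right) = \frac{10835385255}{16}$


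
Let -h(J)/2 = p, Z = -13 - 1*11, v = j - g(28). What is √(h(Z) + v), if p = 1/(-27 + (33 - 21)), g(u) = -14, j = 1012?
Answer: 4*√14430/15 ≈ 32.033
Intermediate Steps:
v = 1026 (v = 1012 - 1*(-14) = 1012 + 14 = 1026)
p = -1/15 (p = 1/(-27 + 12) = 1/(-15) = -1/15 ≈ -0.066667)
Z = -24 (Z = -13 - 11 = -24)
h(J) = 2/15 (h(J) = -2*(-1/15) = 2/15)
√(h(Z) + v) = √(2/15 + 1026) = √(15392/15) = 4*√14430/15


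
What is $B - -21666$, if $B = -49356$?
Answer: $-27690$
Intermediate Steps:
$B - -21666 = -49356 - -21666 = -49356 + 21666 = -27690$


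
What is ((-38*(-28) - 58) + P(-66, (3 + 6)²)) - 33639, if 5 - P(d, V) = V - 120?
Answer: -32589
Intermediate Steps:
P(d, V) = 125 - V (P(d, V) = 5 - (V - 120) = 5 - (-120 + V) = 5 + (120 - V) = 125 - V)
((-38*(-28) - 58) + P(-66, (3 + 6)²)) - 33639 = ((-38*(-28) - 58) + (125 - (3 + 6)²)) - 33639 = ((1064 - 58) + (125 - 1*9²)) - 33639 = (1006 + (125 - 1*81)) - 33639 = (1006 + (125 - 81)) - 33639 = (1006 + 44) - 33639 = 1050 - 33639 = -32589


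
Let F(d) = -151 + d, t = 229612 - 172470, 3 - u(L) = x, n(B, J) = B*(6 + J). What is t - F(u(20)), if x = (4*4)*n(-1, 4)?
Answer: 57130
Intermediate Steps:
x = -160 (x = (4*4)*(-(6 + 4)) = 16*(-1*10) = 16*(-10) = -160)
u(L) = 163 (u(L) = 3 - 1*(-160) = 3 + 160 = 163)
t = 57142
t - F(u(20)) = 57142 - (-151 + 163) = 57142 - 1*12 = 57142 - 12 = 57130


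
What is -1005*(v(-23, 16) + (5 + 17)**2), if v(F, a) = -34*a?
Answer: 60300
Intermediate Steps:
-1005*(v(-23, 16) + (5 + 17)**2) = -1005*(-34*16 + (5 + 17)**2) = -1005*(-544 + 22**2) = -1005*(-544 + 484) = -1005*(-60) = 60300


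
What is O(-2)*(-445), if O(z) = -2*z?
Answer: -1780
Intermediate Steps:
O(-2)*(-445) = -2*(-2)*(-445) = 4*(-445) = -1780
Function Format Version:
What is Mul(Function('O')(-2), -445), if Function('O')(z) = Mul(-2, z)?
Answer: -1780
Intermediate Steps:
Mul(Function('O')(-2), -445) = Mul(Mul(-2, -2), -445) = Mul(4, -445) = -1780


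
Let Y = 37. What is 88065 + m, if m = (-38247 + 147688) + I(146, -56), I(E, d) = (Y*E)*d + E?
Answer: -104860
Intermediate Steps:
I(E, d) = E + 37*E*d (I(E, d) = (37*E)*d + E = 37*E*d + E = E + 37*E*d)
m = -192925 (m = (-38247 + 147688) + 146*(1 + 37*(-56)) = 109441 + 146*(1 - 2072) = 109441 + 146*(-2071) = 109441 - 302366 = -192925)
88065 + m = 88065 - 192925 = -104860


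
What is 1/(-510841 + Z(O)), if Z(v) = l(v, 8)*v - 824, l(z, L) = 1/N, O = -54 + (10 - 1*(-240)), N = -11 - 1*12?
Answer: -23/11768491 ≈ -1.9544e-6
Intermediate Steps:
N = -23 (N = -11 - 12 = -23)
O = 196 (O = -54 + (10 + 240) = -54 + 250 = 196)
l(z, L) = -1/23 (l(z, L) = 1/(-23) = -1/23)
Z(v) = -824 - v/23 (Z(v) = -v/23 - 824 = -824 - v/23)
1/(-510841 + Z(O)) = 1/(-510841 + (-824 - 1/23*196)) = 1/(-510841 + (-824 - 196/23)) = 1/(-510841 - 19148/23) = 1/(-11768491/23) = -23/11768491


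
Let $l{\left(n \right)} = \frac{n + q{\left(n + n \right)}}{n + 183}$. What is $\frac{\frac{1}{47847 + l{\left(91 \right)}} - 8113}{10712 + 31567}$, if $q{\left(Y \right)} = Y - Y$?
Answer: $- \frac{35454266941}{184761611717} \approx -0.19189$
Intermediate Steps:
$q{\left(Y \right)} = 0$
$l{\left(n \right)} = \frac{n}{183 + n}$ ($l{\left(n \right)} = \frac{n + 0}{n + 183} = \frac{n}{183 + n}$)
$\frac{\frac{1}{47847 + l{\left(91 \right)}} - 8113}{10712 + 31567} = \frac{\frac{1}{47847 + \frac{91}{183 + 91}} - 8113}{10712 + 31567} = \frac{\frac{1}{47847 + \frac{91}{274}} - 8113}{42279} = \left(\frac{1}{47847 + 91 \cdot \frac{1}{274}} - 8113\right) \frac{1}{42279} = \left(\frac{1}{47847 + \frac{91}{274}} - 8113\right) \frac{1}{42279} = \left(\frac{1}{\frac{13110169}{274}} - 8113\right) \frac{1}{42279} = \left(\frac{274}{13110169} - 8113\right) \frac{1}{42279} = \left(- \frac{106362800823}{13110169}\right) \frac{1}{42279} = - \frac{35454266941}{184761611717}$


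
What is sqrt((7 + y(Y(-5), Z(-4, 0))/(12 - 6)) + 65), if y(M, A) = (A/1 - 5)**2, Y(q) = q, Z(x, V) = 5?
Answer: 6*sqrt(2) ≈ 8.4853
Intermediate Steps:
y(M, A) = (-5 + A)**2 (y(M, A) = (A*1 - 5)**2 = (A - 5)**2 = (-5 + A)**2)
sqrt((7 + y(Y(-5), Z(-4, 0))/(12 - 6)) + 65) = sqrt((7 + (-5 + 5)**2/(12 - 6)) + 65) = sqrt((7 + 0**2/6) + 65) = sqrt((7 + 0*(1/6)) + 65) = sqrt((7 + 0) + 65) = sqrt(7 + 65) = sqrt(72) = 6*sqrt(2)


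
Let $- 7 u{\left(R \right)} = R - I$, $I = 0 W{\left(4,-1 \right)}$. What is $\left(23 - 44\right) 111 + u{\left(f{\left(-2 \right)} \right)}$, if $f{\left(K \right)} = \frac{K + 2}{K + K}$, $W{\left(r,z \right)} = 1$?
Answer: $-2331$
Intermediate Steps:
$I = 0$ ($I = 0 \cdot 1 = 0$)
$f{\left(K \right)} = \frac{2 + K}{2 K}$
$u{\left(R \right)} = - \frac{R}{7}$ ($u{\left(R \right)} = - \frac{R - 0}{7} = - \frac{R + 0}{7} = - \frac{R}{7}$)
$\left(23 - 44\right) 111 + u{\left(f{\left(-2 \right)} \right)} = \left(23 - 44\right) 111 - \frac{\frac{1}{2} \frac{1}{-2} \left(2 - 2\right)}{7} = \left(-21\right) 111 - \frac{\frac{1}{2} \left(- \frac{1}{2}\right) 0}{7} = -2331 - 0 = -2331 + 0 = -2331$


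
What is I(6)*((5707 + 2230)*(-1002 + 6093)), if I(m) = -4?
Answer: -161629068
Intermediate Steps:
I(6)*((5707 + 2230)*(-1002 + 6093)) = -4*(5707 + 2230)*(-1002 + 6093) = -31748*5091 = -4*40407267 = -161629068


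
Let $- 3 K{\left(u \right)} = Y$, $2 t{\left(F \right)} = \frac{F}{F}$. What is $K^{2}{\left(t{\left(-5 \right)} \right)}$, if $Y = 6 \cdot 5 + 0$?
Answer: $100$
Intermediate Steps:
$t{\left(F \right)} = \frac{1}{2}$ ($t{\left(F \right)} = \frac{F \frac{1}{F}}{2} = \frac{1}{2} \cdot 1 = \frac{1}{2}$)
$Y = 30$ ($Y = 30 + 0 = 30$)
$K{\left(u \right)} = -10$ ($K{\left(u \right)} = \left(- \frac{1}{3}\right) 30 = -10$)
$K^{2}{\left(t{\left(-5 \right)} \right)} = \left(-10\right)^{2} = 100$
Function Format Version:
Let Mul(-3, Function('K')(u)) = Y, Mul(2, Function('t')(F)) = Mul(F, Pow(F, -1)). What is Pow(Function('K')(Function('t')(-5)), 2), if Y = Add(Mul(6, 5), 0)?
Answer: 100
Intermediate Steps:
Function('t')(F) = Rational(1, 2) (Function('t')(F) = Mul(Rational(1, 2), Mul(F, Pow(F, -1))) = Mul(Rational(1, 2), 1) = Rational(1, 2))
Y = 30 (Y = Add(30, 0) = 30)
Function('K')(u) = -10 (Function('K')(u) = Mul(Rational(-1, 3), 30) = -10)
Pow(Function('K')(Function('t')(-5)), 2) = Pow(-10, 2) = 100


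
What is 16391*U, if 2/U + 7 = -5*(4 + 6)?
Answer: -32782/57 ≈ -575.12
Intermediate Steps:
U = -2/57 (U = 2/(-7 - 5*(4 + 6)) = 2/(-7 - 5*10) = 2/(-7 - 50) = 2/(-57) = 2*(-1/57) = -2/57 ≈ -0.035088)
16391*U = 16391*(-2/57) = -32782/57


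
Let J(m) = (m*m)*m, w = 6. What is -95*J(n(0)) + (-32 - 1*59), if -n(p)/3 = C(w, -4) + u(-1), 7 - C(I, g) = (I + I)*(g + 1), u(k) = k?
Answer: 190035629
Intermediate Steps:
C(I, g) = 7 - 2*I*(1 + g) (C(I, g) = 7 - (I + I)*(g + 1) = 7 - 2*I*(1 + g))
n(p) = -126 (n(p) = -3*((7 - 2*6 - 2*6*(-4)) - 1) = -3*((7 - 12 + 48) - 1) = -3*(43 - 1) = -3*42 = -126)
J(m) = m**3 (J(m) = m**2*m = m**3)
-95*J(n(0)) + (-32 - 1*59) = -95*(-126)**3 + (-32 - 1*59) = -95*(-2000376) + (-32 - 59) = 190035720 - 91 = 190035629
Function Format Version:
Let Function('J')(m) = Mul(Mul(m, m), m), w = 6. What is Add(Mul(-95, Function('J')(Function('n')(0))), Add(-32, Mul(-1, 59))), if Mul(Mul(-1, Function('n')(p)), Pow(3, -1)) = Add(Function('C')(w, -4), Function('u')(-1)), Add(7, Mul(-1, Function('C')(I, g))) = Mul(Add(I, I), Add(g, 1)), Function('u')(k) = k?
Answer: 190035629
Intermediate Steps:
Function('C')(I, g) = Add(7, Mul(-2, I, Add(1, g))) (Function('C')(I, g) = Add(7, Mul(-1, Mul(Add(I, I), Add(g, 1)))) = Add(7, Mul(-1, Mul(Mul(2, I), Add(1, g)))) = Add(7, Mul(-1, Mul(2, I, Add(1, g)))) = Add(7, Mul(-2, I, Add(1, g))))
Function('n')(p) = -126 (Function('n')(p) = Mul(-3, Add(Add(7, Mul(-2, 6), Mul(-2, 6, -4)), -1)) = Mul(-3, Add(Add(7, -12, 48), -1)) = Mul(-3, Add(43, -1)) = Mul(-3, 42) = -126)
Function('J')(m) = Pow(m, 3) (Function('J')(m) = Mul(Pow(m, 2), m) = Pow(m, 3))
Add(Mul(-95, Function('J')(Function('n')(0))), Add(-32, Mul(-1, 59))) = Add(Mul(-95, Pow(-126, 3)), Add(-32, Mul(-1, 59))) = Add(Mul(-95, -2000376), Add(-32, -59)) = Add(190035720, -91) = 190035629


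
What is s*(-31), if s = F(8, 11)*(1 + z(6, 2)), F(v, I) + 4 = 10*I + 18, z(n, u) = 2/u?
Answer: -7688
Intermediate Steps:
F(v, I) = 14 + 10*I (F(v, I) = -4 + (10*I + 18) = -4 + (18 + 10*I) = 14 + 10*I)
s = 248 (s = (14 + 10*11)*(1 + 2/2) = (14 + 110)*(1 + 2*(½)) = 124*(1 + 1) = 124*2 = 248)
s*(-31) = 248*(-31) = -7688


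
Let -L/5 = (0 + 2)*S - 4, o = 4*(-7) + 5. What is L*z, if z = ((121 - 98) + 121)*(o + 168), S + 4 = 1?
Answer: 1044000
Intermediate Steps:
S = -3 (S = -4 + 1 = -3)
o = -23 (o = -28 + 5 = -23)
L = 50 (L = -5*((0 + 2)*(-3) - 4) = -5*(2*(-3) - 4) = -5*(-6 - 4) = -5*(-10) = 50)
z = 20880 (z = ((121 - 98) + 121)*(-23 + 168) = (23 + 121)*145 = 144*145 = 20880)
L*z = 50*20880 = 1044000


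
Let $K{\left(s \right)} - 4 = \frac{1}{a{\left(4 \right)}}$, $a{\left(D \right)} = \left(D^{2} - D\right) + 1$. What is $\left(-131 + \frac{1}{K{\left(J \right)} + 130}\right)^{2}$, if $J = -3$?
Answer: $\frac{52130022400}{3038049} \approx 17159.0$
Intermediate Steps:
$a{\left(D \right)} = 1 + D^{2} - D$
$K{\left(s \right)} = \frac{53}{13}$ ($K{\left(s \right)} = 4 + \frac{1}{1 + 4^{2} - 4} = 4 + \frac{1}{1 + 16 - 4} = 4 + \frac{1}{13} = \frac{53}{13}$)
$\left(-131 + \frac{1}{K{\left(J \right)} + 130}\right)^{2} = \left(-131 + \frac{1}{\frac{53}{13} + 130}\right)^{2} = \left(-131 + \frac{1}{\frac{1743}{13}}\right)^{2} = \left(-131 + \frac{13}{1743}\right)^{2} = \left(- \frac{228320}{1743}\right)^{2} = \frac{52130022400}{3038049}$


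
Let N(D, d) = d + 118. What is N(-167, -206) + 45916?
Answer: 45828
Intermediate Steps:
N(D, d) = 118 + d
N(-167, -206) + 45916 = (118 - 206) + 45916 = -88 + 45916 = 45828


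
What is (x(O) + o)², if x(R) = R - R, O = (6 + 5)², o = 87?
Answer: 7569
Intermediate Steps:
O = 121 (O = 11² = 121)
x(R) = 0
(x(O) + o)² = (0 + 87)² = 87² = 7569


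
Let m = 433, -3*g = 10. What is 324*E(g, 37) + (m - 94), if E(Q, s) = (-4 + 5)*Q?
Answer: -741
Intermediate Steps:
g = -10/3 (g = -1/3*10 = -10/3 ≈ -3.3333)
E(Q, s) = Q (E(Q, s) = 1*Q = Q)
324*E(g, 37) + (m - 94) = 324*(-10/3) + (433 - 94) = -1080 + 339 = -741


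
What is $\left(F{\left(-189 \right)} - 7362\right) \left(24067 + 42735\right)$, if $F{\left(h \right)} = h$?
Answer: $-504421902$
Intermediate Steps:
$\left(F{\left(-189 \right)} - 7362\right) \left(24067 + 42735\right) = \left(-189 - 7362\right) \left(24067 + 42735\right) = \left(-189 + \left(-17621 + 10259\right)\right) 66802 = \left(-189 - 7362\right) 66802 = \left(-7551\right) 66802 = -504421902$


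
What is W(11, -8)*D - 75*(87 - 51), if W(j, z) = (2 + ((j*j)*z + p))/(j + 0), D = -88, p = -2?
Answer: 5044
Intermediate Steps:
W(j, z) = j*z (W(j, z) = (2 + ((j*j)*z - 2))/(j + 0) = (2 + (j²*z - 2))/j = (2 + (z*j² - 2))/j = (2 + (-2 + z*j²))/j = (z*j²)/j = j*z)
W(11, -8)*D - 75*(87 - 51) = (11*(-8))*(-88) - 75*(87 - 51) = -88*(-88) - 75*36 = 7744 - 1*2700 = 7744 - 2700 = 5044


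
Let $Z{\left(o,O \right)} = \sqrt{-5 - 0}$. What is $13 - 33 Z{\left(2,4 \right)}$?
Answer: $13 - 33 i \sqrt{5} \approx 13.0 - 73.79 i$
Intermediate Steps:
$Z{\left(o,O \right)} = i \sqrt{5}$ ($Z{\left(o,O \right)} = \sqrt{-5 + \left(-3 + 3\right)} = \sqrt{-5 + 0} = \sqrt{-5} = i \sqrt{5}$)
$13 - 33 Z{\left(2,4 \right)} = 13 - 33 i \sqrt{5}$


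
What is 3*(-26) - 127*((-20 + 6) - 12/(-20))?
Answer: 8119/5 ≈ 1623.8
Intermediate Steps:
3*(-26) - 127*((-20 + 6) - 12/(-20)) = -78 - 127*(-14 - 12*(-1/20)) = -78 - 127*(-14 + ⅗) = -78 - 127*(-67/5) = -78 + 8509/5 = 8119/5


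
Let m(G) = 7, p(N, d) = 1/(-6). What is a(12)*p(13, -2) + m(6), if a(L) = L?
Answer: 5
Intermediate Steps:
p(N, d) = -⅙
a(12)*p(13, -2) + m(6) = 12*(-⅙) + 7 = -2 + 7 = 5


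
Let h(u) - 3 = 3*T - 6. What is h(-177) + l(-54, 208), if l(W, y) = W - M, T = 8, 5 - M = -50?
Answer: -88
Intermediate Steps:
M = 55 (M = 5 - 1*(-50) = 5 + 50 = 55)
l(W, y) = -55 + W (l(W, y) = W - 1*55 = W - 55 = -55 + W)
h(u) = 21 (h(u) = 3 + (3*8 - 6) = 3 + (24 - 6) = 3 + 18 = 21)
h(-177) + l(-54, 208) = 21 + (-55 - 54) = 21 - 109 = -88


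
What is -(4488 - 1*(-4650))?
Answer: -9138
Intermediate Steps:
-(4488 - 1*(-4650)) = -(4488 + 4650) = -1*9138 = -9138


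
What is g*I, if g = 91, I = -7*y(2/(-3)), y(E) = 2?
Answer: -1274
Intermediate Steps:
I = -14 (I = -7*2 = -14)
g*I = 91*(-14) = -1274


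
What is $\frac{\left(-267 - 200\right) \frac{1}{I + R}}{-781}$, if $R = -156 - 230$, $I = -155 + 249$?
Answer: $- \frac{467}{228052} \approx -0.0020478$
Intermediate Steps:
$I = 94$
$R = -386$ ($R = -156 - 230 = -386$)
$\frac{\left(-267 - 200\right) \frac{1}{I + R}}{-781} = \frac{\left(-267 - 200\right) \frac{1}{94 - 386}}{-781} = - \frac{467}{-292} \left(- \frac{1}{781}\right) = \left(-467\right) \left(- \frac{1}{292}\right) \left(- \frac{1}{781}\right) = \frac{467}{292} \left(- \frac{1}{781}\right) = - \frac{467}{228052}$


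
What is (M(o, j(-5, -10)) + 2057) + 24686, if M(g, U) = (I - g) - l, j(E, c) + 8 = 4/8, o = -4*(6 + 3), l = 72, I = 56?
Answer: 26763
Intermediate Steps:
o = -36 (o = -4*9 = -36)
j(E, c) = -15/2 (j(E, c) = -8 + 4/8 = -8 + 4*(⅛) = -8 + ½ = -15/2)
M(g, U) = -16 - g (M(g, U) = (56 - g) - 1*72 = (56 - g) - 72 = -16 - g)
(M(o, j(-5, -10)) + 2057) + 24686 = ((-16 - 1*(-36)) + 2057) + 24686 = ((-16 + 36) + 2057) + 24686 = (20 + 2057) + 24686 = 2077 + 24686 = 26763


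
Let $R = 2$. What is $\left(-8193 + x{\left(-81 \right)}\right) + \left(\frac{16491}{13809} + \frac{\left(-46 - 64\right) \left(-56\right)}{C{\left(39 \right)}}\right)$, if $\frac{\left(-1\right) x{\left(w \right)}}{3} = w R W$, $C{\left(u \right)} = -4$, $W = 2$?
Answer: $- \frac{40321386}{4603} \approx -8759.8$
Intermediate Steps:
$x{\left(w \right)} = - 12 w$ ($x{\left(w \right)} = - 3 w 2 \cdot 2 = - 3 \cdot 2 w 2 = - 3 \cdot 4 w = - 12 w$)
$\left(-8193 + x{\left(-81 \right)}\right) + \left(\frac{16491}{13809} + \frac{\left(-46 - 64\right) \left(-56\right)}{C{\left(39 \right)}}\right) = \left(-8193 - -972\right) + \left(\frac{16491}{13809} + \frac{\left(-46 - 64\right) \left(-56\right)}{-4}\right) = \left(-8193 + 972\right) + \left(16491 \cdot \frac{1}{13809} + \left(-110\right) \left(-56\right) \left(- \frac{1}{4}\right)\right) = -7221 + \left(\frac{5497}{4603} + 6160 \left(- \frac{1}{4}\right)\right) = -7221 + \left(\frac{5497}{4603} - 1540\right) = -7221 - \frac{7083123}{4603} = - \frac{40321386}{4603}$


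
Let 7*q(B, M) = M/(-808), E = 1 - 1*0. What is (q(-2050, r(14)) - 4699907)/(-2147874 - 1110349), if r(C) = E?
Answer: 26582673993/18428509288 ≈ 1.4425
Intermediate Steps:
E = 1 (E = 1 + 0 = 1)
r(C) = 1
q(B, M) = -M/5656 (q(B, M) = (M/(-808))/7 = (M*(-1/808))/7 = (-M/808)/7 = -M/5656)
(q(-2050, r(14)) - 4699907)/(-2147874 - 1110349) = (-1/5656*1 - 4699907)/(-2147874 - 1110349) = (-1/5656 - 4699907)/(-3258223) = -26582673993/5656*(-1/3258223) = 26582673993/18428509288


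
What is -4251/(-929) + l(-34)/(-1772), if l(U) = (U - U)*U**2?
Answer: 4251/929 ≈ 4.5759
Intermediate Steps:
l(U) = 0 (l(U) = 0*U**2 = 0)
-4251/(-929) + l(-34)/(-1772) = -4251/(-929) + 0/(-1772) = -4251*(-1/929) + 0*(-1/1772) = 4251/929 + 0 = 4251/929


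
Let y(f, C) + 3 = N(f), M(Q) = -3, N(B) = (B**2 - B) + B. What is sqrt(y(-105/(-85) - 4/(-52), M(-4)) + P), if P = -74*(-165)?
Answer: sqrt(596286187)/221 ≈ 110.49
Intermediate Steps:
N(B) = B**2
y(f, C) = -3 + f**2
P = 12210
sqrt(y(-105/(-85) - 4/(-52), M(-4)) + P) = sqrt((-3 + (-105/(-85) - 4/(-52))**2) + 12210) = sqrt((-3 + (-105*(-1/85) - 4*(-1/52))**2) + 12210) = sqrt((-3 + (21/17 + 1/13)**2) + 12210) = sqrt((-3 + (290/221)**2) + 12210) = sqrt((-3 + 84100/48841) + 12210) = sqrt(-62423/48841 + 12210) = sqrt(596286187/48841) = sqrt(596286187)/221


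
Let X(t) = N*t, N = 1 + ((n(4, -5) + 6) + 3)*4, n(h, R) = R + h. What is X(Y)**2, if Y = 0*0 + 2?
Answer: 4356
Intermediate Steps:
N = 33 (N = 1 + (((-5 + 4) + 6) + 3)*4 = 1 + ((-1 + 6) + 3)*4 = 1 + (5 + 3)*4 = 1 + 8*4 = 1 + 32 = 33)
Y = 2 (Y = 0 + 2 = 2)
X(t) = 33*t
X(Y)**2 = (33*2)**2 = 66**2 = 4356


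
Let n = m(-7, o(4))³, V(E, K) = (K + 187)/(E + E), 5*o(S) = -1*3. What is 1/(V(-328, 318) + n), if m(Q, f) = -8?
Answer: -656/336377 ≈ -0.0019502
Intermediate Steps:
o(S) = -⅗ (o(S) = (-1*3)/5 = (⅕)*(-3) = -⅗)
V(E, K) = (187 + K)/(2*E) (V(E, K) = (187 + K)/((2*E)) = (187 + K)*(1/(2*E)) = (187 + K)/(2*E))
n = -512 (n = (-8)³ = -512)
1/(V(-328, 318) + n) = 1/((½)*(187 + 318)/(-328) - 512) = 1/((½)*(-1/328)*505 - 512) = 1/(-505/656 - 512) = 1/(-336377/656) = -656/336377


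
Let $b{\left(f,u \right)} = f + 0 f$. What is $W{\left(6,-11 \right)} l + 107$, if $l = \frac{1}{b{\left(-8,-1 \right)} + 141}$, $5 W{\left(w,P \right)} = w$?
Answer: $\frac{71161}{665} \approx 107.01$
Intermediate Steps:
$b{\left(f,u \right)} = f$ ($b{\left(f,u \right)} = f + 0 = f$)
$W{\left(w,P \right)} = \frac{w}{5}$
$l = \frac{1}{133}$ ($l = \frac{1}{-8 + 141} = \frac{1}{133} \approx 0.0075188$)
$W{\left(6,-11 \right)} l + 107 = \frac{1}{5} \cdot 6 \cdot \frac{1}{133} + 107 = \frac{6}{5} \cdot \frac{1}{133} + 107 = \frac{6}{665} + 107 = \frac{71161}{665}$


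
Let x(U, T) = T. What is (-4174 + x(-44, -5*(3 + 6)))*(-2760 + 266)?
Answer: 10522186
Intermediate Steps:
(-4174 + x(-44, -5*(3 + 6)))*(-2760 + 266) = (-4174 - 5*(3 + 6))*(-2760 + 266) = (-4174 - 5*9)*(-2494) = (-4174 - 45)*(-2494) = -4219*(-2494) = 10522186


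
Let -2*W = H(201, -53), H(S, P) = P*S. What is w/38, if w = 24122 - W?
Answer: 37591/76 ≈ 494.62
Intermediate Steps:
W = 10653/2 (W = -(-53)*201/2 = -½*(-10653) = 10653/2 ≈ 5326.5)
w = 37591/2 (w = 24122 - 1*10653/2 = 24122 - 10653/2 = 37591/2 ≈ 18796.)
w/38 = (37591/2)/38 = (37591/2)*(1/38) = 37591/76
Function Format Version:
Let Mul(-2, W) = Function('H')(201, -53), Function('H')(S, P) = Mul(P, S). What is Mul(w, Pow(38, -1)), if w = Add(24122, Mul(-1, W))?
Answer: Rational(37591, 76) ≈ 494.62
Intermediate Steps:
W = Rational(10653, 2) (W = Mul(Rational(-1, 2), Mul(-53, 201)) = Mul(Rational(-1, 2), -10653) = Rational(10653, 2) ≈ 5326.5)
w = Rational(37591, 2) (w = Add(24122, Mul(-1, Rational(10653, 2))) = Add(24122, Rational(-10653, 2)) = Rational(37591, 2) ≈ 18796.)
Mul(w, Pow(38, -1)) = Mul(Rational(37591, 2), Pow(38, -1)) = Mul(Rational(37591, 2), Rational(1, 38)) = Rational(37591, 76)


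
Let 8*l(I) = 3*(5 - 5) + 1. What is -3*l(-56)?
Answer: -3/8 ≈ -0.37500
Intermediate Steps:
l(I) = ⅛ (l(I) = (3*(5 - 5) + 1)/8 = (3*0 + 1)/8 = (0 + 1)/8 = (⅛)*1 = ⅛)
-3*l(-56) = -3*⅛ = -3/8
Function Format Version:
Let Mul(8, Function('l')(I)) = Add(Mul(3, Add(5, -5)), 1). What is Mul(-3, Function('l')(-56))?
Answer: Rational(-3, 8) ≈ -0.37500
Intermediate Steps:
Function('l')(I) = Rational(1, 8) (Function('l')(I) = Mul(Rational(1, 8), Add(Mul(3, Add(5, -5)), 1)) = Mul(Rational(1, 8), Add(Mul(3, 0), 1)) = Mul(Rational(1, 8), Add(0, 1)) = Mul(Rational(1, 8), 1) = Rational(1, 8))
Mul(-3, Function('l')(-56)) = Mul(-3, Rational(1, 8)) = Rational(-3, 8)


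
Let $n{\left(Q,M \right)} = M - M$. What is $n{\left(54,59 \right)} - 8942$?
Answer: $-8942$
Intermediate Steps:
$n{\left(Q,M \right)} = 0$
$n{\left(54,59 \right)} - 8942 = 0 - 8942 = -8942$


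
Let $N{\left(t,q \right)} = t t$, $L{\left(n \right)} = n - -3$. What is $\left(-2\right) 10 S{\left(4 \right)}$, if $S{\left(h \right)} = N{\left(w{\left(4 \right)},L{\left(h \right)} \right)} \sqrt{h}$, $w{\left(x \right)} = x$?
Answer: $-640$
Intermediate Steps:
$L{\left(n \right)} = 3 + n$ ($L{\left(n \right)} = n + 3 = 3 + n$)
$N{\left(t,q \right)} = t^{2}$
$S{\left(h \right)} = 16 \sqrt{h}$ ($S{\left(h \right)} = 4^{2} \sqrt{h} = 16 \sqrt{h}$)
$\left(-2\right) 10 S{\left(4 \right)} = \left(-2\right) 10 \cdot 16 \sqrt{4} = - 20 \cdot 16 \cdot 2 = \left(-20\right) 32 = -640$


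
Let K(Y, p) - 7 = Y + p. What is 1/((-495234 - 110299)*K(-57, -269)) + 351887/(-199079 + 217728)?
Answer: 67972261874598/3602334588523 ≈ 18.869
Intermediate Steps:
K(Y, p) = 7 + Y + p (K(Y, p) = 7 + (Y + p) = 7 + Y + p)
1/((-495234 - 110299)*K(-57, -269)) + 351887/(-199079 + 217728) = 1/((-495234 - 110299)*(7 - 57 - 269)) + 351887/(-199079 + 217728) = 1/(-605533*(-319)) + 351887/18649 = -1/605533*(-1/319) + 351887*(1/18649) = 1/193165027 + 351887/18649 = 67972261874598/3602334588523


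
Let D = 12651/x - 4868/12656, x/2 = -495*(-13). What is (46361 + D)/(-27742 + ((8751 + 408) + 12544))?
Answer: -314645968409/40985364420 ≈ -7.6770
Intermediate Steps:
x = 12870 (x = 2*(-495*(-13)) = 2*6435 = 12870)
D = 4060829/6786780 (D = 12651/12870 - 4868/12656 = 12651*(1/12870) - 4868*1/12656 = 4217/4290 - 1217/3164 = 4060829/6786780 ≈ 0.59834)
(46361 + D)/(-27742 + ((8751 + 408) + 12544)) = (46361 + 4060829/6786780)/(-27742 + ((8751 + 408) + 12544)) = 314645968409/(6786780*(-27742 + (9159 + 12544))) = 314645968409/(6786780*(-27742 + 21703)) = (314645968409/6786780)/(-6039) = (314645968409/6786780)*(-1/6039) = -314645968409/40985364420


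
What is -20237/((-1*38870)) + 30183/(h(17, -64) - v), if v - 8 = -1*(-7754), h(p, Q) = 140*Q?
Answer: -69567508/54165345 ≈ -1.2844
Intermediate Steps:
v = 7762 (v = 8 - 1*(-7754) = 8 + 7754 = 7762)
-20237/((-1*38870)) + 30183/(h(17, -64) - v) = -20237/((-1*38870)) + 30183/(140*(-64) - 1*7762) = -20237/(-38870) + 30183/(-8960 - 7762) = -20237*(-1/38870) + 30183/(-16722) = 20237/38870 + 30183*(-1/16722) = 20237/38870 - 10061/5574 = -69567508/54165345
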